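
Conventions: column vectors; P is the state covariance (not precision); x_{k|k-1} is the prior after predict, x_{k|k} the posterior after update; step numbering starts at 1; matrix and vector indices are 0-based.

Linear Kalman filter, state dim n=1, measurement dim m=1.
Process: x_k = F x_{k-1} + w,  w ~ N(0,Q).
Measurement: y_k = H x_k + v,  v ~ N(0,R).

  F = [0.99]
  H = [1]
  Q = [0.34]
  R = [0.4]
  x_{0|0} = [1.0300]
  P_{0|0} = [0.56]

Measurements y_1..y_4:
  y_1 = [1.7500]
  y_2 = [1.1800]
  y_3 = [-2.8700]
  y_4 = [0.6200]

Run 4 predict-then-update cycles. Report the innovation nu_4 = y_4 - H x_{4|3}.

step 1: x^-=[1.0197]  P^-=[0.8889]  S=[1.2889]  K=[0.6896]  nu=[0.7303]  x^+=[1.5233]  P^+=[0.2759]
step 2: x^-=[1.5081]  P^-=[0.6104]  S=[1.0104]  K=[0.6041]  nu=[-0.3281]  x^+=[1.3099]  P^+=[0.2416]
step 3: x^-=[1.2968]  P^-=[0.5768]  S=[0.9768]  K=[0.5905]  nu=[-4.1668]  x^+=[-1.1638]  P^+=[0.2362]
step 4: x^-=[-1.1521]  P^-=[0.5715]  S=[0.9715]  K=[0.5883]  nu=[1.7721]  x^+=[-0.1096]  P^+=[0.2353]

innov = [1.7721]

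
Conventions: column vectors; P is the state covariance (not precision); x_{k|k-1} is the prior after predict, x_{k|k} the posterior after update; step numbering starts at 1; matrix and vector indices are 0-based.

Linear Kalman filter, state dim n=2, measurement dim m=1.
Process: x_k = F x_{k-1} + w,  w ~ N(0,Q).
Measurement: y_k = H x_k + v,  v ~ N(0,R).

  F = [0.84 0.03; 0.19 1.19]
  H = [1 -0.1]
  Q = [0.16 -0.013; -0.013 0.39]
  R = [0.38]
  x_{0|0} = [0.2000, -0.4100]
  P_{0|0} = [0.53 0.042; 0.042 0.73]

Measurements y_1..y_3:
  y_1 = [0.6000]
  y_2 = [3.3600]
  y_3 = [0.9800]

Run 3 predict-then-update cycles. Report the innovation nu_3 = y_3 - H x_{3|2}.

step 1: x^-=[0.1557, -0.4499]  P^-=[0.5367 0.1399; 0.1399 1.4619]  S=[0.9034]  K=[0.5787; -0.0070]  nu=[0.3993]  x^+=[0.3868, -0.4527]  P^+=[0.2342 0.1435; 0.1435 1.4618]
step 2: x^-=[0.3113, -0.4652]  P^-=[0.3338 0.2209; 0.2209 2.5335]  S=[0.6950]  K=[0.4486; -0.0467]  nu=[3.0022]  x^+=[1.6580, -0.6055]  P^+=[0.1940 0.2354; 0.2354 2.5319]
step 3: x^-=[1.3745, -0.4056]  P^-=[0.3110 0.3450; 0.3450 4.0890]  S=[0.6629]  K=[0.4171; -0.0963]  nu=[-0.4351]  x^+=[1.1930, -0.3637]  P^+=[0.1957 0.3717; 0.3717 4.0828]

innov = [-0.4351]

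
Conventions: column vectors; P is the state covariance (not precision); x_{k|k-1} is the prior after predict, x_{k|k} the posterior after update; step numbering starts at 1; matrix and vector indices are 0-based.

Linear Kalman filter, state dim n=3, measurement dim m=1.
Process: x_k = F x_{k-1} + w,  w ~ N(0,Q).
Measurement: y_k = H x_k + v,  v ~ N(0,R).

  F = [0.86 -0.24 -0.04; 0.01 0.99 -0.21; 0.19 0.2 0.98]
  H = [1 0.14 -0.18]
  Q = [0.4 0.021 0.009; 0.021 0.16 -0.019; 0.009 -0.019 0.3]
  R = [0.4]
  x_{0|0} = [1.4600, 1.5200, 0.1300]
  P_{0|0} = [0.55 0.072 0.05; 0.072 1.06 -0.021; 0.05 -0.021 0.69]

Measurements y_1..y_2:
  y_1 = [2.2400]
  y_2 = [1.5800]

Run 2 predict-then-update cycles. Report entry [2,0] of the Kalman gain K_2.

K[2,0] = -0.1833

step 1: x^-=[0.8856, 1.4921, 0.7088]  P^-=[0.8354 -0.1685 0.0769; -0.1685 1.2393 0.0426; 0.0769 0.0426 1.0408]  S=[1.2164]  K=[0.6560; -0.0022; -0.0859]  nu=[1.2731]  x^+=[1.7207, 1.4893, 0.5995]  P^+=[0.3119 -0.1667 0.1454; -0.1667 1.2393 0.0424; 0.1454 0.0424 1.0318]
step 2: x^-=[1.0984, 1.3658, 1.2123]  P^-=[0.7634 -0.4295 0.0501; -0.4295 1.3987 0.0179; 0.0501 0.0179 1.4099]  S=[1.0973]  K=[0.6327; -0.2160; -0.1833]  nu=[0.5086]  x^+=[1.4202, 1.2559, 1.1190]  P^+=[0.3242 -0.2796 0.1774; -0.2796 1.3475 -0.0255; 0.1774 -0.0255 1.3730]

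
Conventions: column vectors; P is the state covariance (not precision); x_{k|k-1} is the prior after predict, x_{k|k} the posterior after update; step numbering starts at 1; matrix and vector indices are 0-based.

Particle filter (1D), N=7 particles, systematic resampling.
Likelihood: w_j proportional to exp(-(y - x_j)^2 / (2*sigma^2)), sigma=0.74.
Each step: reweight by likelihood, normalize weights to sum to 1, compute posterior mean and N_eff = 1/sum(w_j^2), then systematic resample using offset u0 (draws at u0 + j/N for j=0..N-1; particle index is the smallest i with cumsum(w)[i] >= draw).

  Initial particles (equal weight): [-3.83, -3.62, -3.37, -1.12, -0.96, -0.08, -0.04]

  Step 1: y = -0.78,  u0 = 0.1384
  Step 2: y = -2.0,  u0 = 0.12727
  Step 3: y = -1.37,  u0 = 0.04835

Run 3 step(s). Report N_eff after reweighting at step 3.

N_eff = 6.3829

step 1: w=[0.0001, 0.0002, 0.0007, 0.2885, 0.3112, 0.2049, 0.1944]  mean=-0.6494  Neff=3.8482  idx=[3, 3, 4, 4, 5, 6, 6]
step 2: w=[0.2701, 0.2701, 0.2040, 0.2040, 0.0189, 0.0164, 0.0164]  mean=-0.9996  Neff=4.3467  idx=[0, 1, 1, 2, 2, 3, 6]
step 3: w=[0.1685, 0.1685, 0.1685, 0.1530, 0.1530, 0.1530, 0.0355]  mean=-1.0082  Neff=6.3829  idx=[0, 1, 1, 2, 3, 4, 5]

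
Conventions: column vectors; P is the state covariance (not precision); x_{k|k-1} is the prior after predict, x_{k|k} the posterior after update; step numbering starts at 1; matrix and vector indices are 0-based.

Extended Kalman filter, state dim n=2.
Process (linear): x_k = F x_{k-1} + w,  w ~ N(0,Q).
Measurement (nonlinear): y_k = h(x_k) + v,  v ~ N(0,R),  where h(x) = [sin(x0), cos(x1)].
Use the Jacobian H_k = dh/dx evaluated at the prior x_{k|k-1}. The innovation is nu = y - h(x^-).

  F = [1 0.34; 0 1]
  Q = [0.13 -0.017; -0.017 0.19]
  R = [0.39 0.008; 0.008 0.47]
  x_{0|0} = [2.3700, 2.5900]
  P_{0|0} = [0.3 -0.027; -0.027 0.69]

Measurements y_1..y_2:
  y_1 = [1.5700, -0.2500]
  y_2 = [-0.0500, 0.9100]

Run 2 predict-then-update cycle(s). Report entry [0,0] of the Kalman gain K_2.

K[0,0] = -0.5130

step 1: x^-=[3.2506, 2.5900]  P^-=[0.4914 0.1906; 0.1906 0.8800]  H_jac=[-0.9941 0.0000; 0.0000 -0.5240]  S=[0.8756 0.1073; 0.1073 0.7117]  K=[-0.5509 -0.0573; -0.1396 -0.6270]  nu=[1.6788, 0.6017]  x^+=[2.2913, 1.9785]  P^+=[0.2166 0.0598; 0.0598 0.5644]
step 2: x^-=[2.9640, 1.9785]  P^-=[0.4525 0.2347; 0.2347 0.7544]  H_jac=[-0.9843 0.0000; 0.0000 -0.9180]  S=[0.8284 0.2201; 0.2201 1.1058]  K=[-0.5130 -0.0927; -0.1188 -0.6027]  nu=[-0.2267, 1.3065]  x^+=[2.9591, 1.2180]  P^+=[0.2040 0.0520; 0.0520 0.3096]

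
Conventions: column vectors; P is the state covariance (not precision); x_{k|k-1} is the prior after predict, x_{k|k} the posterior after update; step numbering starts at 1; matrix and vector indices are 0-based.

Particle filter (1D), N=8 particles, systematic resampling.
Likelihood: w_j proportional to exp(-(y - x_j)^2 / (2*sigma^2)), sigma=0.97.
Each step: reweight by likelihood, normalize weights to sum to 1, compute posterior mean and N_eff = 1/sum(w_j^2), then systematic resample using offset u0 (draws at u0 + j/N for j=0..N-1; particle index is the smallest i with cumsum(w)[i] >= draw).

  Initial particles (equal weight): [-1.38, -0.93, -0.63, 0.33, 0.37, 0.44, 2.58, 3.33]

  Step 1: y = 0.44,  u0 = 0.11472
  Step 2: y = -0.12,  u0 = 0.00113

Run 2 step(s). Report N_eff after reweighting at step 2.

N_eff = 7.0112

step 1: w=[0.0412, 0.0883, 0.1303, 0.2380, 0.2389, 0.2395, 0.0210, 0.0028]  mean=0.1148  Neff=5.0513  idx=[1, 2, 3, 3, 4, 5, 5, 6]
step 2: w=[0.1183, 0.1460, 0.1505, 0.1505, 0.1475, 0.1419, 0.1419, 0.0035]  mean=0.0858  Neff=7.0112  idx=[0, 1, 1, 2, 3, 4, 5, 6]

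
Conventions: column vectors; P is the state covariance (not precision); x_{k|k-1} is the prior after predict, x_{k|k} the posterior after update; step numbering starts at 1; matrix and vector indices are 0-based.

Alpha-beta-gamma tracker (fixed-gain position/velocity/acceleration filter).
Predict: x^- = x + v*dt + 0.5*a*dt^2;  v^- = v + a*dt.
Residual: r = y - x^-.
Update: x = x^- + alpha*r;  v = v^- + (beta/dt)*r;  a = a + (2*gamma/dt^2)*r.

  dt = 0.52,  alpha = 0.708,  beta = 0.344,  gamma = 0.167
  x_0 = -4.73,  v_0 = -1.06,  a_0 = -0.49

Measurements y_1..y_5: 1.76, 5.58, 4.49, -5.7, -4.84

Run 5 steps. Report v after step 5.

v_post = -10.7939

step 1: x_pred=-5.3474  r=7.1074  x^+=-0.3154  v^+=3.3871  a^+=8.2892
step 2: x_pred=2.5666  r=3.0134  x^+=4.7001  v^+=9.6909  a^+=12.0114
step 3: x_pred=11.3633  r=-6.8733  x^+=6.4970  v^+=11.3899  a^+=3.5214
step 4: x_pred=12.8958  r=-18.5958  x^+=-0.2700  v^+=0.9192  a^+=-19.4483
step 5: x_pred=-2.4215  r=-2.4185  x^+=-4.1338  v^+=-10.7939  a^+=-22.4357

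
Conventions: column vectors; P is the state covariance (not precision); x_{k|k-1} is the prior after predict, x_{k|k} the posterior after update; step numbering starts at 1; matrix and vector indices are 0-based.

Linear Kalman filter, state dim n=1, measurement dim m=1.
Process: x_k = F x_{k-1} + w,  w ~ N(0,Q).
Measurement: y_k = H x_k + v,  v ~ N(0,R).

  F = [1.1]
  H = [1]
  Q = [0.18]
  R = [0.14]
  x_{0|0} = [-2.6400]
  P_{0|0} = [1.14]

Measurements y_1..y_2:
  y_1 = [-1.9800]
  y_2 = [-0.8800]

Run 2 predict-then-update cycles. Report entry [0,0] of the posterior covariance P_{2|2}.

P_post[0,0] = 0.0988

step 1: x^-=[-2.9040]  P^-=[1.5594]  S=[1.6994]  K=[0.9176]  nu=[0.9240]  x^+=[-2.0561]  P^+=[0.1285]
step 2: x^-=[-2.2617]  P^-=[0.3354]  S=[0.4754]  K=[0.7055]  nu=[1.3817]  x^+=[-1.2869]  P^+=[0.0988]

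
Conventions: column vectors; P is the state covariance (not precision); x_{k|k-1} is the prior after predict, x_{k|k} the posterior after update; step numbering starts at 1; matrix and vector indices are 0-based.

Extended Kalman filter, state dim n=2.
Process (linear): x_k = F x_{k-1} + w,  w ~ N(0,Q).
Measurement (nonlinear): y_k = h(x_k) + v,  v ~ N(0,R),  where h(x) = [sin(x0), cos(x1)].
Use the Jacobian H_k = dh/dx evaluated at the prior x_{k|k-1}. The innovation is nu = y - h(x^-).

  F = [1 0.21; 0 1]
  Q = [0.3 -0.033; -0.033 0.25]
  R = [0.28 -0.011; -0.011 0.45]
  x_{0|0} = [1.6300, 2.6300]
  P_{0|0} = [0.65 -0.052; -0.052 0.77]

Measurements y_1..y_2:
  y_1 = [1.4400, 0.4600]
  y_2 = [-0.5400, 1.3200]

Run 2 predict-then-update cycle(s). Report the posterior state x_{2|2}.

x_post = [2.8258, 0.7942]

step 1: x^-=[2.1823, 2.6300]  P^-=[0.9621 0.0767; 0.0767 1.0200]  H_jac=[-0.5741 0.0000; 0.0000 -0.4896]  S=[0.5971 0.0106; 0.0106 0.6945]  K=[-0.9243 -0.0400; -0.0610 -0.7181]  nu=[0.6212, 1.3320]  x^+=[1.5548, 1.6356]  P^+=[0.4501 0.0160; 0.0160 0.6587]
step 2: x^-=[1.8983, 1.6356]  P^-=[0.7858 0.1213; 0.1213 0.9087]  H_jac=[-0.3216 0.0000; 0.0000 -0.9979]  S=[0.3613 0.0279; 0.0279 1.3549]  K=[-0.6938 -0.0751; -0.0563 -0.6681]  nu=[-1.4869, 1.3847]  x^+=[2.8258, 0.7942]  P^+=[0.6014 0.0262; 0.0262 0.3007]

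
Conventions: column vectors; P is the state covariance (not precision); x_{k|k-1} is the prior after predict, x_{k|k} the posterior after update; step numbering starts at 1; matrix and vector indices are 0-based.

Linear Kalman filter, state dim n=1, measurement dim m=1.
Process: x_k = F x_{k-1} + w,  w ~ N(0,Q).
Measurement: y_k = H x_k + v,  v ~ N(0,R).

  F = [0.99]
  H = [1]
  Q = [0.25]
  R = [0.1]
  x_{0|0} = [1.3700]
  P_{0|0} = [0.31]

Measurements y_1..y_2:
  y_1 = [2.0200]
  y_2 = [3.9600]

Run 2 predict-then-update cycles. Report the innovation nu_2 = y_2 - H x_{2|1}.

step 1: x^-=[1.3563]  P^-=[0.5538]  S=[0.6538]  K=[0.8471]  nu=[0.6637]  x^+=[1.9185]  P^+=[0.0847]
step 2: x^-=[1.8993]  P^-=[0.3330]  S=[0.4330]  K=[0.7691]  nu=[2.0607]  x^+=[3.4841]  P^+=[0.0769]

innov = [2.0607]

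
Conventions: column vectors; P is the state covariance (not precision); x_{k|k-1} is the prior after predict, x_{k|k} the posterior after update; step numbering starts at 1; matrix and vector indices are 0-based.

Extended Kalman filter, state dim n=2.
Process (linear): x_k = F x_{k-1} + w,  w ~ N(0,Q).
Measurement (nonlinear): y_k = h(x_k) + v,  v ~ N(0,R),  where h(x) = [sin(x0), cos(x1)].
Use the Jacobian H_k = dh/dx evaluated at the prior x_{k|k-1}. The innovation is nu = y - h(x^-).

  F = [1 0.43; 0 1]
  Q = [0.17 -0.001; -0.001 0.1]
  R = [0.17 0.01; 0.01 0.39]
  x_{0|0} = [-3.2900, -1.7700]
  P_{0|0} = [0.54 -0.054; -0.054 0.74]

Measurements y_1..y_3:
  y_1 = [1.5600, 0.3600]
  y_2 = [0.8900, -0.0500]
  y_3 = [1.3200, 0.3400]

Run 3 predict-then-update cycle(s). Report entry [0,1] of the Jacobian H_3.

H_jac[0,1] = 0.0000

step 1: x^-=[-4.0511, -1.7700]  P^-=[0.8004 0.2632; 0.2632 0.8400]  H_jac=[-0.6141 0.0000; 0.0000 0.9802]  S=[0.4719 -0.1484; -0.1484 1.1971]  K=[-1.0134 0.0898; -0.1313 0.6715]  nu=[0.7708, 0.5579]  x^+=[-4.7821, -1.4966]  P^+=[0.2791 0.0254; 0.0254 0.2658]
step 2: x^-=[-5.4256, -1.4966]  P^-=[0.5201 0.1387; 0.1387 0.3658]  H_jac=[0.6543 0.0000; 0.0000 0.9972]  S=[0.3926 0.1005; 0.1005 0.7538]  K=[0.8486 0.0704; 0.1111 0.4692]  nu=[0.1338, -0.1242]  x^+=[-5.3209, -1.5400]  P^+=[0.2216 0.0360; 0.0360 0.1846]
step 3: x^-=[-5.9830, -1.5400]  P^-=[0.4567 0.1144; 0.1144 0.2846]  H_jac=[0.9553 0.0000; 0.0000 0.9995]  S=[0.5868 0.1192; 0.1192 0.6743]  K=[0.7355 0.0395; 0.1043 0.4034]  nu=[1.0243, 0.3092]  x^+=[-5.2174, -1.3084]  P^+=[0.1313 0.0228; 0.0228 0.1584]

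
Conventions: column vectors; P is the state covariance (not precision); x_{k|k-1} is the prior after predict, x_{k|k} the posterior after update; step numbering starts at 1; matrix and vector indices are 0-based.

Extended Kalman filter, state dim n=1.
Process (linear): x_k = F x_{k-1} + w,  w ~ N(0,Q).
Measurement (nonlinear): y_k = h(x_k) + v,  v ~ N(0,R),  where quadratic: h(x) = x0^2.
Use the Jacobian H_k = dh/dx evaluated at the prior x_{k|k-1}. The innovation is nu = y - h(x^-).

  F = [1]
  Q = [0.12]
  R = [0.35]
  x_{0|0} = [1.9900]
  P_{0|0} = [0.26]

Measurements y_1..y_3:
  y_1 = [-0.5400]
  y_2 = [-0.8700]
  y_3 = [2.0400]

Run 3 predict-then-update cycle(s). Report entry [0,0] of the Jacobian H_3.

H_jac[0,0] = 0.7654

step 1: x^-=[1.9900]  P^-=[0.3800]  H_jac=[3.9800]  S=[6.3694]  K=[0.2374]  nu=[-4.5001]  x^+=[0.9215]  P^+=[0.0209]
step 2: x^-=[0.9215]  P^-=[0.1409]  H_jac=[1.8429]  S=[0.8285]  K=[0.3134]  nu=[-1.7191]  x^+=[0.3827]  P^+=[0.0595]
step 3: x^-=[0.3827]  P^-=[0.1795]  H_jac=[0.7654]  S=[0.4552]  K=[0.3019]  nu=[1.8935]  x^+=[0.9543]  P^+=[0.1380]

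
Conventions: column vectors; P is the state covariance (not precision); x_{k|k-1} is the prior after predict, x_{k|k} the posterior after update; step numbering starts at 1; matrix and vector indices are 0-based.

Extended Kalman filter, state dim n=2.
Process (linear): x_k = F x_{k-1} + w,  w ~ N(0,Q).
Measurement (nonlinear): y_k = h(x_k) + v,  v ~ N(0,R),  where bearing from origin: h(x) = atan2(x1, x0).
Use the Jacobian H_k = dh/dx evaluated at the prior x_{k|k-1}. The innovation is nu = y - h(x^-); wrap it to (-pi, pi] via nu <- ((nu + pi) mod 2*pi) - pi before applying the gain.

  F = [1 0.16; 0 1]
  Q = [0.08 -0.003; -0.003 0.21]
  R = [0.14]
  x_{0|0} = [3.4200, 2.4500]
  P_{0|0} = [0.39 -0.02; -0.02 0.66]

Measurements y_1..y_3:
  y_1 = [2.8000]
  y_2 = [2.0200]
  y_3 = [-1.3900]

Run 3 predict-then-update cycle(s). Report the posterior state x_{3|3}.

x_post = [5.1024, 4.0268]

step 1: x^-=[3.8120, 2.4500]  P^-=[0.4805 0.0826; 0.0826 0.8700]  H_jac=[-0.1193 0.1856]  S=[0.1732]  K=[-0.2425; 0.8758]  nu=[2.2288]  x^+=[3.2715, 4.4019]  P^+=[0.4703 0.1194; 0.1194 0.7372]
step 2: x^-=[3.9758, 4.4019]  P^-=[0.6074 0.2343; 0.2343 0.9472]  H_jac=[-0.1251 0.1130]  S=[0.1550]  K=[-0.3195; 0.5015]  nu=[1.1838]  x^+=[3.5976, 4.9955]  P^+=[0.5916 0.2592; 0.2592 0.9082]
step 3: x^-=[4.3969, 4.9955]  P^-=[0.7777 0.4015; 0.4015 1.1182]  H_jac=[-0.1128 0.0993]  S=[0.1519]  K=[-0.3151; 0.4327]  nu=[-2.2391]  x^+=[5.1024, 4.0268]  P^+=[0.7627 0.4222; 0.4222 1.0898]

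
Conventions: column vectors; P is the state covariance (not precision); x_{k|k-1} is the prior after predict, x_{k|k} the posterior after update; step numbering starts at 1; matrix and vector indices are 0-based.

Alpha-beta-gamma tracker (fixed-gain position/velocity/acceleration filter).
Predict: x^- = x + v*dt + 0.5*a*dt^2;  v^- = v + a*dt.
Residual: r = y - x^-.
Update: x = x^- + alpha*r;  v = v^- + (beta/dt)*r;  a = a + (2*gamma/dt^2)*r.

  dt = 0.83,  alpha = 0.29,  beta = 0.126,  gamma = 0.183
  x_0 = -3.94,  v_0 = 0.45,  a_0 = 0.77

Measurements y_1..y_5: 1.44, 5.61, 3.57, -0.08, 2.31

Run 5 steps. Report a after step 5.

a_post = -13.4158

step 1: x_pred=-3.3013  r=4.7413  x^+=-1.9263  v^+=1.8089  a^+=3.2890
step 2: x_pred=0.7079  r=4.9021  x^+=2.1295  v^+=5.2829  a^+=5.8933
step 3: x_pred=8.5443  r=-4.9743  x^+=7.1017  v^+=9.4192  a^+=3.2506
step 4: x_pred=16.0393  r=-16.1193  x^+=11.3647  v^+=9.6702  a^+=-5.3133
step 5: x_pred=17.5608  r=-15.2508  x^+=13.1381  v^+=2.9449  a^+=-13.4158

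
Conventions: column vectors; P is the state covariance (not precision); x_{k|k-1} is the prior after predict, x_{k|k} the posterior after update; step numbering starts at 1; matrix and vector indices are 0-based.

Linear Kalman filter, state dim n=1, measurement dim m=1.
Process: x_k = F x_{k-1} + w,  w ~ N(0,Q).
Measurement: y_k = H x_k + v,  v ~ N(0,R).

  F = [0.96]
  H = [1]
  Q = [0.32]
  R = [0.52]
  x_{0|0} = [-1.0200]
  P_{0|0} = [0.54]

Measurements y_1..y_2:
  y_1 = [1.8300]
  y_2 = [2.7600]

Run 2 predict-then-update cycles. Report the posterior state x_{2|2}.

step 1: x^-=[-0.9792]  P^-=[0.8177]  S=[1.3377]  K=[0.6113]  nu=[2.8092]  x^+=[0.7380]  P^+=[0.3179]
step 2: x^-=[0.7084]  P^-=[0.6129]  S=[1.1329]  K=[0.5410]  nu=[2.0516]  x^+=[1.8184]  P^+=[0.2813]

x_post = [1.8184]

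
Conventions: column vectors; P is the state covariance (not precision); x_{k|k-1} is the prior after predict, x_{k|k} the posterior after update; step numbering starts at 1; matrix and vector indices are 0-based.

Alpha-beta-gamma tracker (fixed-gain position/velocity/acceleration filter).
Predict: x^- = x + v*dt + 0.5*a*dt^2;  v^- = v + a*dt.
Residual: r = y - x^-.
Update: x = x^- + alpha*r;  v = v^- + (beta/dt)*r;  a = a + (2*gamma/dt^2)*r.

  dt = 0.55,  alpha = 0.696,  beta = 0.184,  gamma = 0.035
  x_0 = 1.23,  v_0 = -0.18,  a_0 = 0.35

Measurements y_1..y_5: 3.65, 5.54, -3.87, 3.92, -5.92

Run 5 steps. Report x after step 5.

step 1: x_pred=1.1839  r=2.4661  x^+=2.9003  v^+=0.8375  a^+=0.9207
step 2: x_pred=3.5002  r=2.0398  x^+=4.9199  v^+=2.0263  a^+=1.3927
step 3: x_pred=6.2450  r=-10.1150  x^+=-0.7950  v^+=-0.5917  a^+=-0.9480
step 4: x_pred=-1.2638  r=5.1838  x^+=2.3441  v^+=0.6212  a^+=0.2516
step 5: x_pred=2.7238  r=-8.6438  x^+=-3.2923  v^+=-2.1322  a^+=-1.7486

x_post = -3.2923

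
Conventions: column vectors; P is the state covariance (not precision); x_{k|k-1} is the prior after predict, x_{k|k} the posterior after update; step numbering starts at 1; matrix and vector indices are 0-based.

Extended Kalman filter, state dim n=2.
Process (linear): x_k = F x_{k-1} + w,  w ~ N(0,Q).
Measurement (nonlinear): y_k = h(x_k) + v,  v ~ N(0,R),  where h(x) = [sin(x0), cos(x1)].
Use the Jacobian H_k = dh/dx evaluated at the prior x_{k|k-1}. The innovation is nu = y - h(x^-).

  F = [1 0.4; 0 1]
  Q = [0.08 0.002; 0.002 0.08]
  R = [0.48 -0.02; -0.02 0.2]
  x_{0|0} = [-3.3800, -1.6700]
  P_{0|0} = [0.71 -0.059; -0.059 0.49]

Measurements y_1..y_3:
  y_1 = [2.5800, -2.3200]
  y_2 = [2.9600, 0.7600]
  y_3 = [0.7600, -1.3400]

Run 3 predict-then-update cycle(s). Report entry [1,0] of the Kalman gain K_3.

K[1,0] = 0.1241

step 1: x^-=[-4.0480, -1.6700]  P^-=[0.8212 0.1390; 0.1390 0.5700]  H_jac=[-0.6166 0.0000; 0.0000 0.9951]  S=[0.7922 -0.1053; -0.1053 0.7644]  K=[-0.6266 0.0946; -0.0098 0.7407]  nu=[1.7927, -2.2210]  x^+=[-5.3815, -3.3325]  P^+=[0.4909 0.0316; 0.0316 0.1491]
step 2: x^-=[-6.7145, -3.3325]  P^-=[0.6200 0.0932; 0.0932 0.2291]  H_jac=[0.9084 0.0000; 0.0000 -0.1897]  S=[0.9917 -0.0361; -0.0361 0.2082]  K=[0.5685 0.0135; 0.0783 -0.1951]  nu=[3.3780, 1.7418]  x^+=[-4.7707, -3.4078]  P^+=[0.3001 0.0457; 0.0457 0.2139]
step 3: x^-=[-6.1338, -3.4078]  P^-=[0.4508 0.1333; 0.1333 0.2939]  H_jac=[0.9889 0.0000; 0.0000 -0.2630]  S=[0.9208 -0.0547; -0.0547 0.2203]  K=[0.4818 -0.0396; 0.1241 -0.3201]  nu=[0.6111, -0.3752]  x^+=[-5.8245, -3.2118]  P^+=[0.2347 0.0667; 0.0667 0.2528]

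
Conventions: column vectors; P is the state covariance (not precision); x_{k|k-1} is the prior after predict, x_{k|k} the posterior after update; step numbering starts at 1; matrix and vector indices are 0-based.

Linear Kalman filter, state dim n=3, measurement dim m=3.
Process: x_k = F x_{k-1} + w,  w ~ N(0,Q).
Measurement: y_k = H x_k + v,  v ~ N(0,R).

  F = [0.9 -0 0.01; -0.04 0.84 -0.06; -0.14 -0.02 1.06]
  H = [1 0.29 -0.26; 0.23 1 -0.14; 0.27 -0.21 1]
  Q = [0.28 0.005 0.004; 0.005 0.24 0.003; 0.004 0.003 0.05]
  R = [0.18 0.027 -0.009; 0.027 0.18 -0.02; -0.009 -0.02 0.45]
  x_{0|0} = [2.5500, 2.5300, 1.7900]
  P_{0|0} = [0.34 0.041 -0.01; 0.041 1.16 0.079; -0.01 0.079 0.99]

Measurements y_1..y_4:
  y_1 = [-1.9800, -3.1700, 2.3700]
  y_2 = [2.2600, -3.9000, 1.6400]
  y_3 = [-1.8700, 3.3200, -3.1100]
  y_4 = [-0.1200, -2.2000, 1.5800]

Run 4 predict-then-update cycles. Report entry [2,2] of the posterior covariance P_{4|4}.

step 1: x^-=[2.3129, 1.9158, 1.4898]  P^-=[0.5553 0.0244 -0.0386; 0.0244 1.0518 -0.0116; -0.0386 -0.0116 1.1693]  S=[0.9388 0.5395 -0.2703; 0.5395 1.3011 -0.3840; -0.2703 -0.3840 1.6874]  K=[0.7323 -0.1387 0.1486; -0.1423 0.8863 0.0451; -0.2709 0.1727 0.6841]  nu=[-4.4611, -5.4092, 0.6580]  x^+=[-0.1057, -2.2139, 2.2141]  P^+=[0.1422 -0.0386 0.0166; -0.0386 0.1707 0.0501; 0.0166 0.0501 0.3129]
step 2: x^-=[-0.0730, -1.9883, 2.4060]  P^-=[0.3955 -0.0299 0.0059; -0.0299 0.3594 0.0296; 0.0059 0.0296 0.3972]  S=[0.6077 0.1946 -0.0077; 0.1946 0.5457 -0.1015; -0.0077 -0.1015 0.8860]  K=[0.6691 -0.1045 0.1281; -0.1080 0.6800 0.0161; -0.1726 0.1007 0.4531]  nu=[3.5351, -1.5580, -1.1639]  x^+=[2.3063, -3.4483, 1.1115]  P^+=[0.1287 -0.0312 0.0124; -0.0312 0.1306 0.0305; 0.0124 0.0305 0.2065]
step 3: x^-=[2.0867, -3.0555, 0.9243]  P^-=[0.3845 -0.0237 0.0024; -0.0237 0.3322 0.0188; 0.0024 0.0188 0.2794]  S=[0.5935 0.1905 0.0137; 0.1905 0.5217 -0.0905; 0.0137 -0.0905 0.7682]  K=[0.6639 -0.0980 0.1213; -0.0971 0.6575 0.0045; -0.1431 0.0787 0.3713]  nu=[-2.8303, 6.0249, -5.2394]  x^+=[-1.0184, 1.1571, -0.1417]  P^+=[0.1270 -0.0300 0.0100; -0.0300 0.1259 0.0243; 0.0100 0.0243 0.1692]
step 4: x^-=[-0.9179, 1.0212, -0.0308]  P^-=[0.3831 -0.0227 -0.0002; -0.0227 0.3293 0.0156; -0.0002 0.0156 0.2385]  S=[0.5915 0.1904 0.0206; 0.1904 0.5194 -0.0877; 0.0206 -0.0877 0.7268]  K=[0.6639 -0.0974 0.1181; -0.0944 0.6542 -0.0004; -0.1320 0.0708 0.3358]  nu=[0.4938, -3.0144, 2.0730]  x^+=[-0.0517, -0.9983, 0.3867]  P^+=[0.1267 -0.0299 0.0086; -0.0299 0.1252 0.0219; 0.0086 0.0219 0.1532]

P_post[2,2] = 0.1532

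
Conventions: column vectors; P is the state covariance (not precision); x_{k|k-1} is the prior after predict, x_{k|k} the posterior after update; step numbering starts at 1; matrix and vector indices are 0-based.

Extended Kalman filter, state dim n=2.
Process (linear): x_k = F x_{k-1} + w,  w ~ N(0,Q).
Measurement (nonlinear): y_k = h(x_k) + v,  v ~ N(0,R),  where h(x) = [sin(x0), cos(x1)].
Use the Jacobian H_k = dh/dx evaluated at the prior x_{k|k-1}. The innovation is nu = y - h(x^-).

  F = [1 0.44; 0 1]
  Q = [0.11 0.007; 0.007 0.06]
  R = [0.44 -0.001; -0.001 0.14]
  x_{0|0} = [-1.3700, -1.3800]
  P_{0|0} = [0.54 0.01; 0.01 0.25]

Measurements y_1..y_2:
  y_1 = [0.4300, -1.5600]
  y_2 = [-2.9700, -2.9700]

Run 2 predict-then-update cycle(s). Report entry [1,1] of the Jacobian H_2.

step 1: x^-=[-1.9772, -1.3800]  P^-=[0.7072 0.1270; 0.1270 0.3100]  H_jac=[-0.3953 0.0000; 0.0000 0.9819]  S=[0.5505 -0.0503; -0.0503 0.4389]  K=[-0.4870 0.2283; -0.0281 0.6903]  nu=[1.3485, -1.7496]  x^+=[-3.0334, -2.6258]  P^+=[0.5426 0.0331; 0.0331 0.0985]
step 2: x^-=[-4.1887, -2.6258]  P^-=[0.7007 0.0834; 0.0834 0.1585]  H_jac=[-0.5000 0.0000; 0.0000 0.4932]  S=[0.6152 -0.0216; -0.0216 0.1786]  K=[-0.5639 0.1622; -0.0526 0.4314]  nu=[-3.8360, -2.1001]  x^+=[-2.3664, -3.3298]  P^+=[0.4965 0.0472; 0.0472 0.1226]

H_jac[1,1] = 0.4932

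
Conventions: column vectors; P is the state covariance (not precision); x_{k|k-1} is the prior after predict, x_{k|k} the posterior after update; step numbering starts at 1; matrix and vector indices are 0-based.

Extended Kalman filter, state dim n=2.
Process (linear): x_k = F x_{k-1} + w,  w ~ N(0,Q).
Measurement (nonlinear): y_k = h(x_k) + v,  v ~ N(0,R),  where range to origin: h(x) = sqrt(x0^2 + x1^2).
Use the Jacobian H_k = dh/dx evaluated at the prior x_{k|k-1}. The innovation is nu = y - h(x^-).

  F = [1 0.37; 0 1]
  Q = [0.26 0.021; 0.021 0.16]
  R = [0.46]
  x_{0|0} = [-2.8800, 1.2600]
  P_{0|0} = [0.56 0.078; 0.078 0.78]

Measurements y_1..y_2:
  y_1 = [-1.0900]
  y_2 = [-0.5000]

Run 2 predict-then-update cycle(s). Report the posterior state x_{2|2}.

step 1: x^-=[-2.4138, 1.2600]  P^-=[0.9845 0.3876; 0.3876 0.9400]  H_jac=[-0.8865 0.4627]  S=[1.1170]  K=[-0.6208; 0.0818]  nu=[-3.8129]  x^+=[-0.0468, 0.9481]  P^+=[0.5541 0.4443; 0.4443 0.9325]
step 2: x^-=[0.3039, 0.9481]  P^-=[1.2705 0.8104; 0.8104 1.0925]  H_jac=[0.3053 0.9523]  S=[2.0403]  K=[0.5683; 0.6312]  nu=[-1.4956]  x^+=[-0.5461, 0.0041]  P^+=[0.6115 0.0785; 0.0785 0.2797]

x_post = [-0.5461, 0.0041]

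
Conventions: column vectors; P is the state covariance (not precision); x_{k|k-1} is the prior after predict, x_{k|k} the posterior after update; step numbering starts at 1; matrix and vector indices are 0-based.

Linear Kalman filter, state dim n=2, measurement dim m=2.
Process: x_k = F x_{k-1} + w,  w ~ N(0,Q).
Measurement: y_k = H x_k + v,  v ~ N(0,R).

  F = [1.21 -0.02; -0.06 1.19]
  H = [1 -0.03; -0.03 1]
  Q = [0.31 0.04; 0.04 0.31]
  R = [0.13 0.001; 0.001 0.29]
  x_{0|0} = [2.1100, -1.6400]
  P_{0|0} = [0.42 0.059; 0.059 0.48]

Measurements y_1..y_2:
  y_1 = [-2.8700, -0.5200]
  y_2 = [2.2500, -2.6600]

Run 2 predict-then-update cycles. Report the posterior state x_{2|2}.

step 1: x^-=[2.5859, -2.0782]  P^-=[0.9223 0.0831; 0.0831 0.9828]  S=[1.0482 0.0270; 0.0270 1.2687]  K=[0.8769 0.0250; 0.0312 0.7721]  nu=[-5.5182, 1.6358]  x^+=[-2.2119, -0.9877]  P^+=[0.1144 0.0116; 0.0116 0.2243]
step 2: x^-=[-2.6567, -1.0427]  P^-=[0.4770 0.0430; 0.0430 0.6264]  S=[0.6050 0.0110; 0.0110 0.9142]  K=[0.7859 0.0220; 0.0277 0.6834]  nu=[4.8754, -1.6970]  x^+=[1.1376, -2.0675]  P^+=[0.1025 0.0102; 0.0102 0.1985]

x_post = [1.1376, -2.0675]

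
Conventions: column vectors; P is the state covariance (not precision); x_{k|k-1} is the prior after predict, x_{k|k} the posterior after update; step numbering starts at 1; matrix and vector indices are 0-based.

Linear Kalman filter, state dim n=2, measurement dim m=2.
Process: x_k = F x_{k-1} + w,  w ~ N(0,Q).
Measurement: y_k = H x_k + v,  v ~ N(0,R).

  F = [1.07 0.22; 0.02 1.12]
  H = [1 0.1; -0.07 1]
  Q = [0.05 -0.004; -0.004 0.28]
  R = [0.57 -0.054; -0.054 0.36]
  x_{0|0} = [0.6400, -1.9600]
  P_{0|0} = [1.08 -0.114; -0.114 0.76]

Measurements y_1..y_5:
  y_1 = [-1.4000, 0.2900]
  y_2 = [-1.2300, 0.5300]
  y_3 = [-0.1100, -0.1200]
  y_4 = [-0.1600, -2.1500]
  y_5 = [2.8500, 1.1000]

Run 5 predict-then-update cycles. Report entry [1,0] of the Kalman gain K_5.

K[1,0] = 0.1015

step 1: x^-=[0.2536, -2.1824]  P^-=[1.2696 0.0693; 0.0693 1.2287]  S=[1.8657 0.0488; 0.0488 1.5852]  K=[0.6851 -0.0334; 0.0829 0.7695]  nu=[-1.4354, 2.4902]  x^+=[-0.8130, -0.3852]  P^+=[0.3944 -0.0214; -0.0214 0.2710]
step 2: x^-=[-0.9547, -0.4477]  P^-=[0.5046 0.0455; 0.0455 0.6192]  S=[1.0899 0.0177; 0.0177 0.9753]  K=[0.4671 0.0019; 0.0883 0.6300]  nu=[-0.2306, 0.9109]  x^+=[-1.0606, 0.1058]  P^+=[0.2668 -0.0059; -0.0059 0.2216]
step 3: x^-=[-1.1116, 0.0973]  P^-=[0.3634 0.0493; 0.0493 0.5578]  S=[0.9488 0.0253; 0.0253 0.9127]  K=[0.3878 0.0154; 0.0946 0.6048]  nu=[0.9919, -0.2951]  x^+=[-0.7315, 0.0127]  P^+=[0.2202 0.0000; 0.0000 0.2126]
step 4: x^-=[-0.7800, -0.0005]  P^-=[0.3124 0.0531; 0.0531 0.5468]  S=[0.8985 0.0315; 0.0315 0.9009]  K=[0.3528 0.0223; 0.0989 0.5994]  nu=[0.6200, -2.2041]  x^+=[-0.6104, -1.2602]  P^+=[0.1996 0.0030; 0.0030 0.2106]
step 5: x^-=[-0.9304, -1.4236]  P^-=[0.2901 0.0557; 0.0557 0.5444]  S=[0.8767 0.0355; 0.0355 0.8981]  K=[0.3362 0.0262; 0.1015 0.5979]  nu=[3.9227, 2.4585]  x^+=[0.4528, 0.4443]  P^+=[0.1898 0.0045; 0.0045 0.2101]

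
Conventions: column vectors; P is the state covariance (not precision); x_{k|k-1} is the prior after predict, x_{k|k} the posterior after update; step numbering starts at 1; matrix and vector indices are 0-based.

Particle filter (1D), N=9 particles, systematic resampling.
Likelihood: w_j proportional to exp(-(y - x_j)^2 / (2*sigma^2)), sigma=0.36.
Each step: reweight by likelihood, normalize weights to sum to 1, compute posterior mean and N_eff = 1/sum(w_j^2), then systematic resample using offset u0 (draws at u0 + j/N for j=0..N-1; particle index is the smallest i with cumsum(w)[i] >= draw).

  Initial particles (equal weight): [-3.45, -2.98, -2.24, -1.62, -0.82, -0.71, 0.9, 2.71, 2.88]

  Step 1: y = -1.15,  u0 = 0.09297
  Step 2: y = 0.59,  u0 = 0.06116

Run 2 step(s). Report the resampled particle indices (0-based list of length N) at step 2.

resampled_idx = [2, 4, 5, 6, 6, 7, 7, 8, 8]

step 1: w=[0.0000, 0.0000, 0.0065, 0.2721, 0.4191, 0.3023, 0.0000, 0.0000, 0.0000]  mean=-1.0137  Neff=2.9316  idx=[3, 3, 4, 4, 4, 4, 5, 5, 5]
step 2: w=[0.0000, 0.0000, 0.0742, 0.0742, 0.0742, 0.0742, 0.2344, 0.2344, 0.2344]  mean=-0.7427  Neff=5.3522  idx=[2, 4, 5, 6, 6, 7, 7, 8, 8]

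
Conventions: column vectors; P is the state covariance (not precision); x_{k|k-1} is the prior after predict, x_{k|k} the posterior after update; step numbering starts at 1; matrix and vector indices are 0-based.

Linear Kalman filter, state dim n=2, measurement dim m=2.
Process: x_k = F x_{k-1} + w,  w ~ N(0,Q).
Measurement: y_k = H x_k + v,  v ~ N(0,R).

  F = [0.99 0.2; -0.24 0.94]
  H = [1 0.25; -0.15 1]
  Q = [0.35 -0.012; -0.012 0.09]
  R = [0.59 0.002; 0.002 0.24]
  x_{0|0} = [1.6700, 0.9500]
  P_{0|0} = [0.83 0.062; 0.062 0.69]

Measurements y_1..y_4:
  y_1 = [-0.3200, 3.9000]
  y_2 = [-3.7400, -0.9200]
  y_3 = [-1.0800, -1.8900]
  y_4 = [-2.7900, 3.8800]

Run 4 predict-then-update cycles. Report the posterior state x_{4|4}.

x_post = [-2.6310, 1.5427]

step 1: x^-=[1.8433, 0.4922]  P^-=[1.2156 -0.0248; -0.0248 0.7195]  S=[1.8382 -0.0243; -0.0243 0.9943]  K=[0.6554 -0.1923; 0.0940 0.7297]  nu=[-2.2863, 3.6843]  x^+=[-0.3636, 2.9656]  P^+=[0.3831 0.0126; 0.0126 0.1772]
step 2: x^-=[0.2332, 2.8749]  P^-=[0.7376 -0.0586; -0.0586 0.2629]  S=[1.3148 -0.0993; -0.0993 0.5371]  K=[0.5335 -0.2164; 0.0443 0.5141]  nu=[-4.6919, -3.7599]  x^+=[-1.4565, 0.7342]  P^+=[0.3153 -0.0036; -0.0036 0.1229]
step 3: x^-=[-1.2950, 1.0397]  P^-=[0.6625 -0.0670; -0.0670 0.2184]  S=[1.2327 -0.1072; -0.1072 0.4934]  K=[0.5041 -0.2276; 0.0308 0.4697]  nu=[-0.0449, -3.1240]  x^+=[-0.6067, -0.4290]  P^+=[0.2991 -0.0087; -0.0087 0.1115]
step 4: x^-=[-0.6865, -0.2577]  P^-=[0.6442 -0.0698; -0.0698 0.2097]  S=[1.2124 -0.1094; -0.1094 0.4851]  K=[0.4961 -0.2312; 0.0271 0.4599]  nu=[-2.0391, 4.0347]  x^+=[-2.6310, 1.5427]  P^+=[0.2948 -0.0103; -0.0103 0.1089]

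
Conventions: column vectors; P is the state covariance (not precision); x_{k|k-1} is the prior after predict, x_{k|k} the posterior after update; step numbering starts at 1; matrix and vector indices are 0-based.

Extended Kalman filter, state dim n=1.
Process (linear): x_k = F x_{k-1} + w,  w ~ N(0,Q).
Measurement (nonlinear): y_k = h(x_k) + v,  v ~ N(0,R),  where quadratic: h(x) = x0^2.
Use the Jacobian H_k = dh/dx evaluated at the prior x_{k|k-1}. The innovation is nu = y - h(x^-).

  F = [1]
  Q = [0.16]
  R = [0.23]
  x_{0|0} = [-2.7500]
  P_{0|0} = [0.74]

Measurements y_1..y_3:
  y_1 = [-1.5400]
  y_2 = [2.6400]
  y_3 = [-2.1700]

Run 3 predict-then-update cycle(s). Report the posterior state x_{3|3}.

step 1: x^-=[-2.7500]  P^-=[0.9000]  H_jac=[-5.5000]  S=[27.4550]  K=[-0.1803]  nu=[-9.1025]  x^+=[-1.1089]  P^+=[0.0075]
step 2: x^-=[-1.1089]  P^-=[0.1675]  H_jac=[-2.2177]  S=[1.0540]  K=[-0.3525]  nu=[1.4104]  x^+=[-1.6061]  P^+=[0.0366]
step 3: x^-=[-1.6061]  P^-=[0.1966]  H_jac=[-3.2121]  S=[2.2580]  K=[-0.2796]  nu=[-4.7494]  x^+=[-0.2781]  P^+=[0.0200]

x_post = [-0.2781]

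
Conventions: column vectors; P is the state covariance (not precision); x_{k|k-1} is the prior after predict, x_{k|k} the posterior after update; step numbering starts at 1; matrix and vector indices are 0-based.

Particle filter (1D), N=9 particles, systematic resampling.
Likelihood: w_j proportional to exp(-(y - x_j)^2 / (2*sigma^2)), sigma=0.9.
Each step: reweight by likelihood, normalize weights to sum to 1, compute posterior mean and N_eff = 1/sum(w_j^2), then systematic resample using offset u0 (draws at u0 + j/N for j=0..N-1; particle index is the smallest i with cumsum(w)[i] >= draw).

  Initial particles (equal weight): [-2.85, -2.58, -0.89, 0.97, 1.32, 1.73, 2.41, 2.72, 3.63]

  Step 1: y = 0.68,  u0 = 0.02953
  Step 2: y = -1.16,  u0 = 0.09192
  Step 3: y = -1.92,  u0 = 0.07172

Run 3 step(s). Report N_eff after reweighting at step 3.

step 1: w=[0.0002, 0.0005, 0.0811, 0.3527, 0.2885, 0.1881, 0.0586, 0.0285, 0.0017]  mean=1.1993  Neff=3.9385  idx=[2, 3, 3, 3, 4, 4, 4, 5, 6]
step 2: w=[0.7889, 0.0502, 0.0502, 0.0502, 0.0185, 0.0185, 0.0185, 0.0048, 0.0003]  mean=-0.4738  Neff=1.5849  idx=[0, 0, 0, 0, 0, 0, 0, 2, 6]
step 3: w=[0.1426, 0.1426, 0.1426, 0.1426, 0.1426, 0.1426, 0.1426, 0.0016, 0.0004]  mean=-0.8861  Neff=7.0280  idx=[0, 1, 2, 2, 3, 4, 5, 5, 6]

N_eff = 7.0280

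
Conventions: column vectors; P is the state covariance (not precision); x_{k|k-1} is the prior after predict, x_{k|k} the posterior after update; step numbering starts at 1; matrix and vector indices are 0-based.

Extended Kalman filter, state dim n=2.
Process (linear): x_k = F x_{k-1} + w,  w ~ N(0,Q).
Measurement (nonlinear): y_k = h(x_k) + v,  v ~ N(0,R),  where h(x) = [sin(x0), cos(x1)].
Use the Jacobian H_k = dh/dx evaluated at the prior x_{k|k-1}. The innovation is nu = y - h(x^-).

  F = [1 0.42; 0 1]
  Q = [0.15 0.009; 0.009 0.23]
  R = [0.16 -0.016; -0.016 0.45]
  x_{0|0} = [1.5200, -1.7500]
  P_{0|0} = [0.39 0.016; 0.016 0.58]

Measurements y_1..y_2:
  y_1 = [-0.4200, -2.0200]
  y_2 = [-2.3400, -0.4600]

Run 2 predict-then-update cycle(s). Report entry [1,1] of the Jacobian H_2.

step 1: x^-=[0.7850, -1.7500]  P^-=[0.6558 0.2686; 0.2686 0.8100]  H_jac=[0.7074 0.0000; 0.0000 0.9840]  S=[0.4881 0.1710; 0.1710 1.2343]  K=[0.9199 0.0867; 0.1714 0.6220]  nu=[-1.1268, -1.8418]  x^+=[-0.4113, -3.0887]  P^+=[0.2061 0.0247; 0.0247 0.2817]
step 2: x^-=[-1.7086, -3.0887]  P^-=[0.4265 0.1520; 0.1520 0.5117]  H_jac=[-0.1373 0.0000; 0.0000 0.0528]  S=[0.1680 -0.0171; -0.0171 0.4514]  K=[-0.3481 0.0046; -0.1186 0.0554]  nu=[-1.3495, 0.5386]  x^+=[-1.2363, -2.8989]  P^+=[0.4061 0.1446; 0.1446 0.5077]

H_jac[1,1] = 0.0528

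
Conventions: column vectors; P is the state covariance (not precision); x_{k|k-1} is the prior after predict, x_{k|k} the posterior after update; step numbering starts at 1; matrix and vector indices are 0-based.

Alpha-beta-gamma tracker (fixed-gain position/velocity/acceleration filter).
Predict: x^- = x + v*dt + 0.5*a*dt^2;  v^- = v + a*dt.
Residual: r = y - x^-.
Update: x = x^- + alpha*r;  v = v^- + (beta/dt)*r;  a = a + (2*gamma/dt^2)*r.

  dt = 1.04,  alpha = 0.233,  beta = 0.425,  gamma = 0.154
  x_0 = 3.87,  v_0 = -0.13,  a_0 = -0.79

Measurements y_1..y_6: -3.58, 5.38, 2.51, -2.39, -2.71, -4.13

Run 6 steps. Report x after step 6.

step 1: x_pred=3.3076  r=-6.8876  x^+=1.7028  v^+=-3.7662  a^+=-2.7513
step 2: x_pred=-3.7020  r=9.0820  x^+=-1.5859  v^+=-2.9162  a^+=-0.1651
step 3: x_pred=-4.7081  r=7.2181  x^+=-3.0262  v^+=-0.1382  a^+=1.8903
step 4: x_pred=-2.1477  r=-0.2423  x^+=-2.2042  v^+=1.7287  a^+=1.8213
step 5: x_pred=0.5787  r=-3.2887  x^+=-0.1876  v^+=2.2790  a^+=0.8848
step 6: x_pred=2.6611  r=-6.7911  x^+=1.0788  v^+=0.4240  a^+=-1.0490

x_post = 1.0788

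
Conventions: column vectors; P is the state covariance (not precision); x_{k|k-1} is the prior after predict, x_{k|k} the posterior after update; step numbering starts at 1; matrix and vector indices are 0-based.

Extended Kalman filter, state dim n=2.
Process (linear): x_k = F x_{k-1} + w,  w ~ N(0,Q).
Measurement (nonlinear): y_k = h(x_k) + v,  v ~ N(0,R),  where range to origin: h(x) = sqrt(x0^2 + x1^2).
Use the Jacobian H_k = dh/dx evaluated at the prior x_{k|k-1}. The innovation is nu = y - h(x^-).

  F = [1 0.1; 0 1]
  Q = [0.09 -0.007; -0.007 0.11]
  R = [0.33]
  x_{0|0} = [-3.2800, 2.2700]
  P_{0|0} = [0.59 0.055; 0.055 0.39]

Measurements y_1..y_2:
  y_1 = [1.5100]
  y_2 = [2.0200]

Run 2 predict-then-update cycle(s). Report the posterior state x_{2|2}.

x_post = [-1.4795, 1.5728]

step 1: x^-=[-3.0530, 2.2700]  P^-=[0.6949 0.0870; 0.0870 0.5000]  H_jac=[-0.8025 0.5967]  S=[0.8722]  K=[-0.5798; 0.2620]  nu=[-2.2944]  x^+=[-1.7226, 1.6688]  P^+=[0.4017 0.2195; 0.2195 0.4401]
step 2: x^-=[-1.5557, 1.6688]  P^-=[0.5400 0.2565; 0.2565 0.5501]  H_jac=[-0.6819 0.7315]  S=[0.6195]  K=[-0.2914; 0.3672]  nu=[-0.2615]  x^+=[-1.4795, 1.5728]  P^+=[0.4873 0.3228; 0.3228 0.4666]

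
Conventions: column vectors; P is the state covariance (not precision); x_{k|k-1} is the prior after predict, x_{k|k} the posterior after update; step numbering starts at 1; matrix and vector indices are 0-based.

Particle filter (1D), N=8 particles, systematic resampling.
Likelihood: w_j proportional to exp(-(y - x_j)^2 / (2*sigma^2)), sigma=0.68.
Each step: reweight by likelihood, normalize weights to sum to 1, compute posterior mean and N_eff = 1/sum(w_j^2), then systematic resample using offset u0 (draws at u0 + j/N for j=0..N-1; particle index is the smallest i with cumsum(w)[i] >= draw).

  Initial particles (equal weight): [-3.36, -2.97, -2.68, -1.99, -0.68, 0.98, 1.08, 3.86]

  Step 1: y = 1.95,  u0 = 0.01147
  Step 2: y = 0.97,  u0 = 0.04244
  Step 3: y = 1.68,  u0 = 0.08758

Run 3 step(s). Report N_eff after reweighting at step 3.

N_eff = 7.9608

step 1: w=[0.0000, 0.0000, 0.0000, 0.0000, 0.0007, 0.4395, 0.5363, 0.0235]  mean=1.1003  Neff=2.0777  idx=[5, 5, 5, 5, 6, 6, 6, 6]
step 2: w=[0.1258, 0.1258, 0.1258, 0.1258, 0.1242, 0.1242, 0.1242, 0.1242]  mean=1.0297  Neff=7.9997  idx=[0, 1, 2, 3, 4, 5, 6, 7]
step 3: w=[0.1162, 0.1162, 0.1162, 0.1162, 0.1338, 0.1338, 0.1338, 0.1338]  mean=1.0335  Neff=7.9608  idx=[0, 1, 2, 3, 4, 5, 6, 7]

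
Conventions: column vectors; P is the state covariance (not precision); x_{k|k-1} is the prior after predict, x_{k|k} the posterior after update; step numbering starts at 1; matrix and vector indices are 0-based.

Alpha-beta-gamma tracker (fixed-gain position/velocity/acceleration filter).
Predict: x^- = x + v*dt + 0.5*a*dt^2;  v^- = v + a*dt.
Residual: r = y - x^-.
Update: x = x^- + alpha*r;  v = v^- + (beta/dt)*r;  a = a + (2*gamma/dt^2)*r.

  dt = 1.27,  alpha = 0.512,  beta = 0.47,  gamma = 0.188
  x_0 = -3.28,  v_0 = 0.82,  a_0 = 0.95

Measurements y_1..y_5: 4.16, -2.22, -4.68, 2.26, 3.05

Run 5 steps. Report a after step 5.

step 1: x_pred=-1.4725  r=5.6325  x^+=1.4114  v^+=4.1110  a^+=2.2630
step 2: x_pred=8.4573  r=-10.6773  x^+=2.9905  v^+=3.0336  a^+=-0.2261
step 3: x_pred=6.6609  r=-11.3409  x^+=0.8543  v^+=-1.4505  a^+=-2.8698
step 4: x_pred=-3.3022  r=5.5622  x^+=-0.4544  v^+=-3.0368  a^+=-1.5732
step 5: x_pred=-5.5797  r=8.6297  x^+=-1.1613  v^+=-1.8410  a^+=0.4386

a_post = 0.4386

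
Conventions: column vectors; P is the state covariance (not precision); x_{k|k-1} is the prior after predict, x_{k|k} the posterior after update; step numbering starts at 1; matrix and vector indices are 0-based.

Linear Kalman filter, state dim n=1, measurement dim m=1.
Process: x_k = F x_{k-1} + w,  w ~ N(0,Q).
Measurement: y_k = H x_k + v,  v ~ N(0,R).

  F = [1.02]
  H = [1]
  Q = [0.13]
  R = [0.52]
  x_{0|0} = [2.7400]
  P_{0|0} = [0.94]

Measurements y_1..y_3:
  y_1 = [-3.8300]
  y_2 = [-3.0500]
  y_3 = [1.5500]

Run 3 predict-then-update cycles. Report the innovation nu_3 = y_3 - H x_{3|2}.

step 1: x^-=[2.7948]  P^-=[1.1080]  S=[1.6280]  K=[0.6806]  nu=[-6.6248]  x^+=[-1.7139]  P^+=[0.3539]
step 2: x^-=[-1.7482]  P^-=[0.4982]  S=[1.0182]  K=[0.4893]  nu=[-1.3018]  x^+=[-2.3852]  P^+=[0.2544]
step 3: x^-=[-2.4329]  P^-=[0.3947]  S=[0.9147]  K=[0.4315]  nu=[3.9829]  x^+=[-0.7142]  P^+=[0.2244]

innov = [3.9829]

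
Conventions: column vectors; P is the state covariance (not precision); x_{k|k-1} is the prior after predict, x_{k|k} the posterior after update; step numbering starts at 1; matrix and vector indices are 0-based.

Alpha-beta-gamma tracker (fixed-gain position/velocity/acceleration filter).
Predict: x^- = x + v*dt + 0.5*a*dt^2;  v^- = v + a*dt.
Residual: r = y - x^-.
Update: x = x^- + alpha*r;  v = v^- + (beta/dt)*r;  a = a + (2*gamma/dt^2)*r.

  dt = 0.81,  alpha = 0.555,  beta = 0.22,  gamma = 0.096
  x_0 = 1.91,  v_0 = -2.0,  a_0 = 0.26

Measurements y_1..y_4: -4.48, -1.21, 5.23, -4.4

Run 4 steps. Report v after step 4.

step 1: x_pred=0.3753  r=-4.8553  x^+=-2.3194  v^+=-3.1081  a^+=-1.1608
step 2: x_pred=-5.2178  r=4.0078  x^+=-2.9935  v^+=-2.9599  a^+=0.0120
step 3: x_pred=-5.3870  r=10.6170  x^+=0.5054  v^+=-0.0665  a^+=3.1189
step 4: x_pred=1.4747  r=-5.8747  x^+=-1.7858  v^+=0.8642  a^+=1.3998

v_post = 0.8642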